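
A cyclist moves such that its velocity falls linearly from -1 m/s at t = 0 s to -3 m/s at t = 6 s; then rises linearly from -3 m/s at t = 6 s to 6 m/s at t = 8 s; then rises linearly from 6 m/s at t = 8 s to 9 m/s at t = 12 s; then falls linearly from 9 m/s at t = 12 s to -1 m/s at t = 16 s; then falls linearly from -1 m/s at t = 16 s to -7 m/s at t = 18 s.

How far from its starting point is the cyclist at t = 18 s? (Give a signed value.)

29 m

Displacement is the signed area under the v-t curve.
0–6 s: ½(-1 + -3)(6) = -12 m
6–8 s: ½(-3 + 6)(2) = 3 m
8–12 s: ½(6 + 9)(4) = 30 m
12–16 s: ½(9 + -1)(4) = 16 m
16–18 s: ½(-1 + -7)(2) = -8 m
Net displacement = 29 m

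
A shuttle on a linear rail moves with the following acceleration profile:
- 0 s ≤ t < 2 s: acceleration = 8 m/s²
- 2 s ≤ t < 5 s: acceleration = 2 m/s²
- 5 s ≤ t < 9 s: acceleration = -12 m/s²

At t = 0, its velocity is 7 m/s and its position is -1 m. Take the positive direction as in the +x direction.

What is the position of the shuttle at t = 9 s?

On each constant-a segment, Δv = aΔt and Δx = v₀Δt + ½aΔt²; chain segment to segment.
0–2 s: v starts 7 m/s; Δx = 7·2 + ½·8·2² = 30 m; v ends 23 m/s.
2–5 s: v starts 23 m/s; Δx = 23·3 + ½·2·3² = 78 m; v ends 29 m/s.
5–9 s: v starts 29 m/s; Δx = 29·4 + ½·-12·4² = 20 m; v ends -19 m/s.
x(9) = -1 + Σ Δx = 127 m.

127 m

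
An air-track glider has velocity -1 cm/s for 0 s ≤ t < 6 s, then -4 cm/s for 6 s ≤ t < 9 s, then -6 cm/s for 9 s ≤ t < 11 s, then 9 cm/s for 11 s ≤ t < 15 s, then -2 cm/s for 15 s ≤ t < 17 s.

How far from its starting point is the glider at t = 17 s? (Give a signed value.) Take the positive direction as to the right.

2 cm

Net displacement equals the area under the velocity-time graph (areas below the axis count negative).
0–6 s: -1 × 6 = -6 cm
6–9 s: -4 × 3 = -12 cm
9–11 s: -6 × 2 = -12 cm
11–15 s: 9 × 4 = 36 cm
15–17 s: -2 × 2 = -4 cm
Net displacement = 2 cm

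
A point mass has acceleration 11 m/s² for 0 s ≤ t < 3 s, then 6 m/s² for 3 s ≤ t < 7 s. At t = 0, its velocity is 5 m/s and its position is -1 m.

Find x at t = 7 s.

263.5 m

On each constant-a segment, Δv = aΔt and Δx = v₀Δt + ½aΔt²; chain segment to segment.
0–3 s: v starts 5 m/s; Δx = 5·3 + ½·11·3² = 64.5 m; v ends 38 m/s.
3–7 s: v starts 38 m/s; Δx = 38·4 + ½·6·4² = 200 m; v ends 62 m/s.
x(7) = -1 + Σ Δx = 263.5 m.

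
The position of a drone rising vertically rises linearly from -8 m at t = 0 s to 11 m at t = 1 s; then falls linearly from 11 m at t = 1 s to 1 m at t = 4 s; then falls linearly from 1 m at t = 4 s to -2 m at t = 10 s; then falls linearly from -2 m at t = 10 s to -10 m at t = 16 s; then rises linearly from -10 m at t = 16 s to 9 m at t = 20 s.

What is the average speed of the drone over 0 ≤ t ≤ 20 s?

Average speed = (total path length)/(elapsed time); on a piecewise-linear x-t graph the path length is Σ|Δx|.
0–1 s: |Δx| = |11 − -8| = 19 m
1–4 s: |Δx| = |1 − 11| = 10 m
4–10 s: |Δx| = |-2 − 1| = 3 m
10–16 s: |Δx| = |-10 − -2| = 8 m
16–20 s: |Δx| = |9 − -10| = 19 m
Total path = 59 m; average speed = 59/20 = 2.95 m/s.

2.95 m/s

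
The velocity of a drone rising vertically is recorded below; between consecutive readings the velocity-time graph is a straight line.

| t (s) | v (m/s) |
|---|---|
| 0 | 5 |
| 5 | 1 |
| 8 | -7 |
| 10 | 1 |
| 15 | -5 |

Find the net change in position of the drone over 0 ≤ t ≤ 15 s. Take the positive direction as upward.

-10 m

Net displacement equals the area under the velocity-time graph (areas below the axis count negative).
0–5 s: ½(5 + 1)(5) = 15 m
5–8 s: ½(1 + -7)(3) = -9 m
8–10 s: ½(-7 + 1)(2) = -6 m
10–15 s: ½(1 + -5)(5) = -10 m
Net displacement = -10 m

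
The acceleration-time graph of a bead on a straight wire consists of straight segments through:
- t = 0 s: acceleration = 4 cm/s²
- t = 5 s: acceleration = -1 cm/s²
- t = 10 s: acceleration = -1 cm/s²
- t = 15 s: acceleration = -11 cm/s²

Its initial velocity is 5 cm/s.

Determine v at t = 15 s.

-22.5 cm/s

Δv equals the area under the a-t graph; then v = v₀ + Δv.
0–5 s: ½(4 + -1)(5) = 7.5 cm/s
5–10 s: -1 × 5 = -5 cm/s
10–15 s: ½(-1 + -11)(5) = -30 cm/s
Δv = -27.5 cm/s, so v(15) = 5 + (-27.5) = -22.5 cm/s.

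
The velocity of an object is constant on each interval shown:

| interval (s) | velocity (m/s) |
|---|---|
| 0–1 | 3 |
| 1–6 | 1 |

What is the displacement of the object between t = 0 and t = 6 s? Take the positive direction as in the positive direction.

8 m

Displacement is the signed area under the v-t curve.
0–1 s: 3 × 1 = 3 m
1–6 s: 1 × 5 = 5 m
Net displacement = 8 m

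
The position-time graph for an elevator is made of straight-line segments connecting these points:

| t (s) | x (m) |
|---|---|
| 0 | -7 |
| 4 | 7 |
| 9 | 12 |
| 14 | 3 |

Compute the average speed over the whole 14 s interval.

Average speed = (total path length)/(elapsed time); on a piecewise-linear x-t graph the path length is Σ|Δx|.
0–4 s: |Δx| = |7 − -7| = 14 m
4–9 s: |Δx| = |12 − 7| = 5 m
9–14 s: |Δx| = |3 − 12| = 9 m
Total path = 28 m; average speed = 28/14 = 2 m/s.

2 m/s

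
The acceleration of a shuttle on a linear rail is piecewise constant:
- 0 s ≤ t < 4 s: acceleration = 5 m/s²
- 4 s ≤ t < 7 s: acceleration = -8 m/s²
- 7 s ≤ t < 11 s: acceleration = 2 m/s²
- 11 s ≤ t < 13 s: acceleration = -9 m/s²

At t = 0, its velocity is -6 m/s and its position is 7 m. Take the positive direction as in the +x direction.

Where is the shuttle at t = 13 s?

On each constant-a segment, Δv = aΔt and Δx = v₀Δt + ½aΔt²; chain segment to segment.
0–4 s: v starts -6 m/s; Δx = -6·4 + ½·5·4² = 16 m; v ends 14 m/s.
4–7 s: v starts 14 m/s; Δx = 14·3 + ½·-8·3² = 6 m; v ends -10 m/s.
7–11 s: v starts -10 m/s; Δx = -10·4 + ½·2·4² = -24 m; v ends -2 m/s.
11–13 s: v starts -2 m/s; Δx = -2·2 + ½·-9·2² = -22 m; v ends -20 m/s.
x(13) = 7 + Σ Δx = -17 m.

-17 m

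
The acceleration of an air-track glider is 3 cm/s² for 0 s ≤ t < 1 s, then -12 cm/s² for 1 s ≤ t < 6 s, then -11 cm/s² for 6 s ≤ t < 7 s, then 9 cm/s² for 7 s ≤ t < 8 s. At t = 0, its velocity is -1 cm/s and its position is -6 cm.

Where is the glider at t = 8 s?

On each constant-a segment, Δv = aΔt and Δx = v₀Δt + ½aΔt²; chain segment to segment.
0–1 s: v starts -1 cm/s; Δx = -1·1 + ½·3·1² = 0.5 cm; v ends 2 cm/s.
1–6 s: v starts 2 cm/s; Δx = 2·5 + ½·-12·5² = -140 cm; v ends -58 cm/s.
6–7 s: v starts -58 cm/s; Δx = -58·1 + ½·-11·1² = -63.5 cm; v ends -69 cm/s.
7–8 s: v starts -69 cm/s; Δx = -69·1 + ½·9·1² = -64.5 cm; v ends -60 cm/s.
x(8) = -6 + Σ Δx = -273.5 cm.

-273.5 cm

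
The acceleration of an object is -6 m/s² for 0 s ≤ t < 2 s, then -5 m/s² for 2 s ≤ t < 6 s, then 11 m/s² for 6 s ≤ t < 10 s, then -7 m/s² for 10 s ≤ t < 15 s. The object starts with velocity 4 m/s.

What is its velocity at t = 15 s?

Δv equals the area under the a-t graph; then v = v₀ + Δv.
0–2 s: -6 × 2 = -12 m/s
2–6 s: -5 × 4 = -20 m/s
6–10 s: 11 × 4 = 44 m/s
10–15 s: -7 × 5 = -35 m/s
Δv = -23 m/s, so v(15) = 4 + (-23) = -19 m/s.

-19 m/s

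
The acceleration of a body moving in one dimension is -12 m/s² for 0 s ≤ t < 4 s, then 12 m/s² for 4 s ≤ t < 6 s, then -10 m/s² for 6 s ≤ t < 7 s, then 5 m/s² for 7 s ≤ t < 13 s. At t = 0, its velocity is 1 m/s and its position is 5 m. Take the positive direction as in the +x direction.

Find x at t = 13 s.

On each constant-a segment, Δv = aΔt and Δx = v₀Δt + ½aΔt²; chain segment to segment.
0–4 s: v starts 1 m/s; Δx = 1·4 + ½·-12·4² = -92 m; v ends -47 m/s.
4–6 s: v starts -47 m/s; Δx = -47·2 + ½·12·2² = -70 m; v ends -23 m/s.
6–7 s: v starts -23 m/s; Δx = -23·1 + ½·-10·1² = -28 m; v ends -33 m/s.
7–13 s: v starts -33 m/s; Δx = -33·6 + ½·5·6² = -108 m; v ends -3 m/s.
x(13) = 5 + Σ Δx = -293 m.

-293 m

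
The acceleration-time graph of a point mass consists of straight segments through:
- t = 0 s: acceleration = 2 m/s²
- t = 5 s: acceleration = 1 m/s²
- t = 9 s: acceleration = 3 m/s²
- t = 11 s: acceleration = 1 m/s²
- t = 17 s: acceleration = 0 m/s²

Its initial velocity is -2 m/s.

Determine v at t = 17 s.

20.5 m/s

Δv equals the area under the a-t graph; then v = v₀ + Δv.
0–5 s: ½(2 + 1)(5) = 7.5 m/s
5–9 s: ½(1 + 3)(4) = 8 m/s
9–11 s: ½(3 + 1)(2) = 4 m/s
11–17 s: ½(1 + 0)(6) = 3 m/s
Δv = 22.5 m/s, so v(17) = -2 + (22.5) = 20.5 m/s.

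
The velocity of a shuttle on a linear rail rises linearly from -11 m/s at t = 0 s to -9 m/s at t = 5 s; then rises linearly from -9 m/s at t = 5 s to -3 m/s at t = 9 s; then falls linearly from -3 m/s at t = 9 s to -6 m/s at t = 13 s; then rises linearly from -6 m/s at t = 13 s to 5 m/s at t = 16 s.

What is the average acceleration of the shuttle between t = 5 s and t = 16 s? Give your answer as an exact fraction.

Average acceleration = Δv/Δt = (5 − -9)/(16 − 5) = 14/11 m/s².

14/11 m/s²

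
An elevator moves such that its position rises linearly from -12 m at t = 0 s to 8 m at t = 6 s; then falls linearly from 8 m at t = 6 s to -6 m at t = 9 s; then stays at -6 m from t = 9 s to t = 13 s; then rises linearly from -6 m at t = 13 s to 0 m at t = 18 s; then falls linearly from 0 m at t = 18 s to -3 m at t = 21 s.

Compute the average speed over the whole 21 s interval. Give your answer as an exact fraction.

Average speed = (total path length)/(elapsed time); on a piecewise-linear x-t graph the path length is Σ|Δx|.
0–6 s: |Δx| = |8 − -12| = 20 m
6–9 s: |Δx| = |-6 − 8| = 14 m
9–13 s: |Δx| = |-6 − -6| = 0 m
13–18 s: |Δx| = |0 − -6| = 6 m
18–21 s: |Δx| = |-3 − 0| = 3 m
Total path = 43 m; average speed = 43/21 = 43/21 m/s.

43/21 m/s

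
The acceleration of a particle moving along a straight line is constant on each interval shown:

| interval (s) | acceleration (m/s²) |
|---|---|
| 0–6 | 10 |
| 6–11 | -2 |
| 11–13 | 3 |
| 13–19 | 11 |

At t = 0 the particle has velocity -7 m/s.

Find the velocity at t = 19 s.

Δv equals the area under the a-t graph; then v = v₀ + Δv.
0–6 s: 10 × 6 = 60 m/s
6–11 s: -2 × 5 = -10 m/s
11–13 s: 3 × 2 = 6 m/s
13–19 s: 11 × 6 = 66 m/s
Δv = 122 m/s, so v(19) = -7 + (122) = 115 m/s.

115 m/s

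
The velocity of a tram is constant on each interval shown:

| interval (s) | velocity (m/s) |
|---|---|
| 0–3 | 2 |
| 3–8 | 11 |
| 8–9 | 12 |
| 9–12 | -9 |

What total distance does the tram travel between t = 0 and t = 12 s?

Distance (not displacement) is the total path length: add the absolute areas under v-t.
0–3 s: |2| × 3 = 6 m
3–8 s: |11| × 5 = 55 m
8–9 s: |12| × 1 = 12 m
9–12 s: |-9| × 3 = 27 m
Total distance = 100 m

100 m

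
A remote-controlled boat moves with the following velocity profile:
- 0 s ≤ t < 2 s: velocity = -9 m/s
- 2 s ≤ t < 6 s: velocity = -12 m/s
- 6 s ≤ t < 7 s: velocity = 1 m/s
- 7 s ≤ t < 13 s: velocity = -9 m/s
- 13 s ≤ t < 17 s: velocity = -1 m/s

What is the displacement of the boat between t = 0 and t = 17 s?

-123 m

Net displacement equals the area under the velocity-time graph (areas below the axis count negative).
0–2 s: -9 × 2 = -18 m
2–6 s: -12 × 4 = -48 m
6–7 s: 1 × 1 = 1 m
7–13 s: -9 × 6 = -54 m
13–17 s: -1 × 4 = -4 m
Net displacement = -123 m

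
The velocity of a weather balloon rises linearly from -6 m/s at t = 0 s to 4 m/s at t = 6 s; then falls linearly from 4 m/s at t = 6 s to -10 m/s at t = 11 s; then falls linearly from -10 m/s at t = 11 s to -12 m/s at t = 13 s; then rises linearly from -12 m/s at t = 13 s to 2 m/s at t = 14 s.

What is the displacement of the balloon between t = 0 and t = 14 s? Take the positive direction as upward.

-48 m

Displacement is the signed area under the v-t curve.
0–6 s: ½(-6 + 4)(6) = -6 m
6–11 s: ½(4 + -10)(5) = -15 m
11–13 s: ½(-10 + -12)(2) = -22 m
13–14 s: ½(-12 + 2)(1) = -5 m
Net displacement = -48 m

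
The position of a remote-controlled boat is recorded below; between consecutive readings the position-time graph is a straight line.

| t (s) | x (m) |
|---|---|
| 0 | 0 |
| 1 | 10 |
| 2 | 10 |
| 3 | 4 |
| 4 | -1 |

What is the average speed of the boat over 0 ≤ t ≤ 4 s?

Average speed = (total path length)/(elapsed time); on a piecewise-linear x-t graph the path length is Σ|Δx|.
0–1 s: |Δx| = |10 − 0| = 10 m
1–2 s: |Δx| = |10 − 10| = 0 m
2–3 s: |Δx| = |4 − 10| = 6 m
3–4 s: |Δx| = |-1 − 4| = 5 m
Total path = 21 m; average speed = 21/4 = 5.25 m/s.

5.25 m/s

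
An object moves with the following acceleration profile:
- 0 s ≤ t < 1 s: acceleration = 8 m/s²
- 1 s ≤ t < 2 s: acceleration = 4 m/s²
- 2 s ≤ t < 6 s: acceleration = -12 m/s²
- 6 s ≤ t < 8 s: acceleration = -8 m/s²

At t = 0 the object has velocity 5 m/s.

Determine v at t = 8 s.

-47 m/s

Δv equals the area under the a-t graph; then v = v₀ + Δv.
0–1 s: 8 × 1 = 8 m/s
1–2 s: 4 × 1 = 4 m/s
2–6 s: -12 × 4 = -48 m/s
6–8 s: -8 × 2 = -16 m/s
Δv = -52 m/s, so v(8) = 5 + (-52) = -47 m/s.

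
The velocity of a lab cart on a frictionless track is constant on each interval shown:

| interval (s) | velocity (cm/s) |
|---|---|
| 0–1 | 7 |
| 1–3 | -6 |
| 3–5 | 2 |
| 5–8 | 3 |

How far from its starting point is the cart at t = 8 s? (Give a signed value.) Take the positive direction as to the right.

Displacement is the signed area under the v-t curve.
0–1 s: 7 × 1 = 7 cm
1–3 s: -6 × 2 = -12 cm
3–5 s: 2 × 2 = 4 cm
5–8 s: 3 × 3 = 9 cm
Net displacement = 8 cm

8 cm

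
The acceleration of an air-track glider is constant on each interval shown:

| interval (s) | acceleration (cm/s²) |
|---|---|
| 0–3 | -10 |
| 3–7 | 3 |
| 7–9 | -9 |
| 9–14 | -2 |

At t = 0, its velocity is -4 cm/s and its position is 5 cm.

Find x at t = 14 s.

On each constant-a segment, Δv = aΔt and Δx = v₀Δt + ½aΔt²; chain segment to segment.
0–3 s: v starts -4 cm/s; Δx = -4·3 + ½·-10·3² = -57 cm; v ends -34 cm/s.
3–7 s: v starts -34 cm/s; Δx = -34·4 + ½·3·4² = -112 cm; v ends -22 cm/s.
7–9 s: v starts -22 cm/s; Δx = -22·2 + ½·-9·2² = -62 cm; v ends -40 cm/s.
9–14 s: v starts -40 cm/s; Δx = -40·5 + ½·-2·5² = -225 cm; v ends -50 cm/s.
x(14) = 5 + Σ Δx = -451 cm.

-451 cm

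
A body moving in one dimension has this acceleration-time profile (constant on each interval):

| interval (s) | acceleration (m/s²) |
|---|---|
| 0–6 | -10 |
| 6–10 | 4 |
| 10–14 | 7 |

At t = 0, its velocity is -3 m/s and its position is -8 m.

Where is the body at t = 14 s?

On each constant-a segment, Δv = aΔt and Δx = v₀Δt + ½aΔt²; chain segment to segment.
0–6 s: v starts -3 m/s; Δx = -3·6 + ½·-10·6² = -198 m; v ends -63 m/s.
6–10 s: v starts -63 m/s; Δx = -63·4 + ½·4·4² = -220 m; v ends -47 m/s.
10–14 s: v starts -47 m/s; Δx = -47·4 + ½·7·4² = -132 m; v ends -19 m/s.
x(14) = -8 + Σ Δx = -558 m.

-558 m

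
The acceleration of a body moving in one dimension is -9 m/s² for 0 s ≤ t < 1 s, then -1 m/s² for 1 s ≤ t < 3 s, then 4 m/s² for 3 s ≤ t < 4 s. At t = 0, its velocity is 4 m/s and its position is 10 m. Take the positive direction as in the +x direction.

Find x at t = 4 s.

On each constant-a segment, Δv = aΔt and Δx = v₀Δt + ½aΔt²; chain segment to segment.
0–1 s: v starts 4 m/s; Δx = 4·1 + ½·-9·1² = -0.5 m; v ends -5 m/s.
1–3 s: v starts -5 m/s; Δx = -5·2 + ½·-1·2² = -12 m; v ends -7 m/s.
3–4 s: v starts -7 m/s; Δx = -7·1 + ½·4·1² = -5 m; v ends -3 m/s.
x(4) = 10 + Σ Δx = -7.5 m.

-7.5 m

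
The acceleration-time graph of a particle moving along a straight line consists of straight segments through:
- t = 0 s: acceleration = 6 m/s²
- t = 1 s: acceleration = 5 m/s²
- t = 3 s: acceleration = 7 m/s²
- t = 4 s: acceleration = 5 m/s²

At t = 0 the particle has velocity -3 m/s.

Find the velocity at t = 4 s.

20.5 m/s

Δv equals the area under the a-t graph; then v = v₀ + Δv.
0–1 s: ½(6 + 5)(1) = 5.5 m/s
1–3 s: ½(5 + 7)(2) = 12 m/s
3–4 s: ½(7 + 5)(1) = 6 m/s
Δv = 23.5 m/s, so v(4) = -3 + (23.5) = 20.5 m/s.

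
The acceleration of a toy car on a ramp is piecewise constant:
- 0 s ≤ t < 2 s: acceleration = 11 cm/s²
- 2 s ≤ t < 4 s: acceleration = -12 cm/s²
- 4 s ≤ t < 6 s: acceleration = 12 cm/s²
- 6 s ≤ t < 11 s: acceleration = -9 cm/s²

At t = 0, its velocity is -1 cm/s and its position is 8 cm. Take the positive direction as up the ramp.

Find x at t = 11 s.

56.5 cm

On each constant-a segment, Δv = aΔt and Δx = v₀Δt + ½aΔt²; chain segment to segment.
0–2 s: v starts -1 cm/s; Δx = -1·2 + ½·11·2² = 20 cm; v ends 21 cm/s.
2–4 s: v starts 21 cm/s; Δx = 21·2 + ½·-12·2² = 18 cm; v ends -3 cm/s.
4–6 s: v starts -3 cm/s; Δx = -3·2 + ½·12·2² = 18 cm; v ends 21 cm/s.
6–11 s: v starts 21 cm/s; Δx = 21·5 + ½·-9·5² = -7.5 cm; v ends -24 cm/s.
x(11) = 8 + Σ Δx = 56.5 cm.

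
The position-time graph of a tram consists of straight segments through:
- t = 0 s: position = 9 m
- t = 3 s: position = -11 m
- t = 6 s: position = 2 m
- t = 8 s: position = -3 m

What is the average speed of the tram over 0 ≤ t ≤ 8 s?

Average speed = (total path length)/(elapsed time); on a piecewise-linear x-t graph the path length is Σ|Δx|.
0–3 s: |Δx| = |-11 − 9| = 20 m
3–6 s: |Δx| = |2 − -11| = 13 m
6–8 s: |Δx| = |-3 − 2| = 5 m
Total path = 38 m; average speed = 38/8 = 4.75 m/s.

4.75 m/s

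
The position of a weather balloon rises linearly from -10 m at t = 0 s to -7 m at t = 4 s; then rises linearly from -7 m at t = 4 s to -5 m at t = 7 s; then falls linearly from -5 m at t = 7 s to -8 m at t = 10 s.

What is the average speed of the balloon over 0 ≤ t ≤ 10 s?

Average speed = (total path length)/(elapsed time); on a piecewise-linear x-t graph the path length is Σ|Δx|.
0–4 s: |Δx| = |-7 − -10| = 3 m
4–7 s: |Δx| = |-5 − -7| = 2 m
7–10 s: |Δx| = |-8 − -5| = 3 m
Total path = 8 m; average speed = 8/10 = 0.8 m/s.

0.8 m/s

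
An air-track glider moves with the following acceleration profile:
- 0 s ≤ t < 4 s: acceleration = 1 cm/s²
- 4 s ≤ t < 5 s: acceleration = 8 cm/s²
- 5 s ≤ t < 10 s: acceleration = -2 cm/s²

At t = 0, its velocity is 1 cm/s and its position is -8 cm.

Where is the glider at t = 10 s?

On each constant-a segment, Δv = aΔt and Δx = v₀Δt + ½aΔt²; chain segment to segment.
0–4 s: v starts 1 cm/s; Δx = 1·4 + ½·1·4² = 12 cm; v ends 5 cm/s.
4–5 s: v starts 5 cm/s; Δx = 5·1 + ½·8·1² = 9 cm; v ends 13 cm/s.
5–10 s: v starts 13 cm/s; Δx = 13·5 + ½·-2·5² = 40 cm; v ends 3 cm/s.
x(10) = -8 + Σ Δx = 53 cm.

53 cm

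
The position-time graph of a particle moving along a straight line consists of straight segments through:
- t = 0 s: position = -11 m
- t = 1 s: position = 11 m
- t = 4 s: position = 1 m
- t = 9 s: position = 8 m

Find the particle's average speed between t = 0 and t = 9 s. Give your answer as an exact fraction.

13/3 m/s

Average speed = (total path length)/(elapsed time); on a piecewise-linear x-t graph the path length is Σ|Δx|.
0–1 s: |Δx| = |11 − -11| = 22 m
1–4 s: |Δx| = |1 − 11| = 10 m
4–9 s: |Δx| = |8 − 1| = 7 m
Total path = 39 m; average speed = 39/9 = 13/3 m/s.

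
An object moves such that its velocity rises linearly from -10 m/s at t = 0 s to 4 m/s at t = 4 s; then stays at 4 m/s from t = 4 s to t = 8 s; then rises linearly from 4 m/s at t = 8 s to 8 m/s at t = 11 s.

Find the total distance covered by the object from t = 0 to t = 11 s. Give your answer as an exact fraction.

Total distance travelled is ∫|v| dt — sum the magnitudes of each area piece.
0–4 s: v = 0 at t = 20/7 s; triangle areas 100/7 + 16/7 = 116/7 m
4–8 s: |4| × 4 = 16 m
8–11 s: |½(4 + 8)(3)| = 18 m
Total distance = 354/7 m

354/7 m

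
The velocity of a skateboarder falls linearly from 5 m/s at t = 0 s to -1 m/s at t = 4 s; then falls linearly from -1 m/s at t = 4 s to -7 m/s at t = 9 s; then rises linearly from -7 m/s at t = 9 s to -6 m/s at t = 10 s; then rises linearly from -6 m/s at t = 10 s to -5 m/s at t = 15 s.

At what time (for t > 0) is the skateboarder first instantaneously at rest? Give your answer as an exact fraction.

t = 10/3 s

v changes sign on 0–4 s (from 5 to -1); the graph is linear there, so v = 0 at t = 0 + (-5)·(4 − 0)/(-1 − 5) = 10/3 s.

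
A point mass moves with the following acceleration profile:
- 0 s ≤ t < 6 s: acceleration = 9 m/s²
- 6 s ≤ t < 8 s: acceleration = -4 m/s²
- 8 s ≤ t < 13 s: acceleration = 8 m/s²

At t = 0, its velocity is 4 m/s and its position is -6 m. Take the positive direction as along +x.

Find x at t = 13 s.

638 m

On each constant-a segment, Δv = aΔt and Δx = v₀Δt + ½aΔt²; chain segment to segment.
0–6 s: v starts 4 m/s; Δx = 4·6 + ½·9·6² = 186 m; v ends 58 m/s.
6–8 s: v starts 58 m/s; Δx = 58·2 + ½·-4·2² = 108 m; v ends 50 m/s.
8–13 s: v starts 50 m/s; Δx = 50·5 + ½·8·5² = 350 m; v ends 90 m/s.
x(13) = -6 + Σ Δx = 638 m.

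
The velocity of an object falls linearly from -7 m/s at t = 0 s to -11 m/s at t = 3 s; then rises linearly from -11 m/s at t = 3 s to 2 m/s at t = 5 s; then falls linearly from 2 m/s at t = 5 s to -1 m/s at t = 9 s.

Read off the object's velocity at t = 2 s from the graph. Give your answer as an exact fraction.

-29/3 m/s

On 0–3 s the graph is linear from -7 to -11 m/s: v(2) = -7 + (-11 − -7)·(2 − 0)/(3 − 0) = -29/3 m/s.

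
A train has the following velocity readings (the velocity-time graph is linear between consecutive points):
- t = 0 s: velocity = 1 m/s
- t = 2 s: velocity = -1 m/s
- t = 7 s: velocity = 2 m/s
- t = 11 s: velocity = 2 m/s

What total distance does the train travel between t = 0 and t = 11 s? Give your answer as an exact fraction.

79/6 m

Distance (not displacement) is the total path length: add the absolute areas under v-t.
0–2 s: v = 0 at t = 1 s; triangle areas 0.5 + 0.5 = 1 m
2–7 s: v = 0 at t = 11/3 s; triangle areas 5/6 + 10/3 = 25/6 m
7–11 s: |2| × 4 = 8 m
Total distance = 79/6 m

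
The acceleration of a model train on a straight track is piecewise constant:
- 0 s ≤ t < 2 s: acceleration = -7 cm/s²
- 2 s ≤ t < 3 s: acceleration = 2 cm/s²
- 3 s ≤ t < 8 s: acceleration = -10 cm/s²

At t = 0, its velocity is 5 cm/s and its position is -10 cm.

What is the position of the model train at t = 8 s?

-182 cm

On each constant-a segment, Δv = aΔt and Δx = v₀Δt + ½aΔt²; chain segment to segment.
0–2 s: v starts 5 cm/s; Δx = 5·2 + ½·-7·2² = -4 cm; v ends -9 cm/s.
2–3 s: v starts -9 cm/s; Δx = -9·1 + ½·2·1² = -8 cm; v ends -7 cm/s.
3–8 s: v starts -7 cm/s; Δx = -7·5 + ½·-10·5² = -160 cm; v ends -57 cm/s.
x(8) = -10 + Σ Δx = -182 cm.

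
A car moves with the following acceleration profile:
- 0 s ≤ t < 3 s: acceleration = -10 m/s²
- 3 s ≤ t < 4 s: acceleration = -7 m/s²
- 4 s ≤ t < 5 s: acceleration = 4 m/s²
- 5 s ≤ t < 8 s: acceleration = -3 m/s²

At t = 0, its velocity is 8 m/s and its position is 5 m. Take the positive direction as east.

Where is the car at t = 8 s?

On each constant-a segment, Δv = aΔt and Δx = v₀Δt + ½aΔt²; chain segment to segment.
0–3 s: v starts 8 m/s; Δx = 8·3 + ½·-10·3² = -21 m; v ends -22 m/s.
3–4 s: v starts -22 m/s; Δx = -22·1 + ½·-7·1² = -25.5 m; v ends -29 m/s.
4–5 s: v starts -29 m/s; Δx = -29·1 + ½·4·1² = -27 m; v ends -25 m/s.
5–8 s: v starts -25 m/s; Δx = -25·3 + ½·-3·3² = -88.5 m; v ends -34 m/s.
x(8) = 5 + Σ Δx = -157 m.

-157 m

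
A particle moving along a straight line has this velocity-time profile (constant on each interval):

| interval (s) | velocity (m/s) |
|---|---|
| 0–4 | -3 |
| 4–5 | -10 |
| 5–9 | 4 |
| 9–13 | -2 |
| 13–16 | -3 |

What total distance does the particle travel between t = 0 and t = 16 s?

55 m

Total distance travelled is ∫|v| dt — sum the magnitudes of each area piece.
0–4 s: |-3| × 4 = 12 m
4–5 s: |-10| × 1 = 10 m
5–9 s: |4| × 4 = 16 m
9–13 s: |-2| × 4 = 8 m
13–16 s: |-3| × 3 = 9 m
Total distance = 55 m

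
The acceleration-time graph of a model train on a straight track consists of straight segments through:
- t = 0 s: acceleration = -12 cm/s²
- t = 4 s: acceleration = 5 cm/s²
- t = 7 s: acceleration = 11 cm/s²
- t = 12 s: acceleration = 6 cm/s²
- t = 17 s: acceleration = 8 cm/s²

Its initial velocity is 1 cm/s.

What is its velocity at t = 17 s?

Δv equals the area under the a-t graph; then v = v₀ + Δv.
0–4 s: ½(-12 + 5)(4) = -14 cm/s
4–7 s: ½(5 + 11)(3) = 24 cm/s
7–12 s: ½(11 + 6)(5) = 42.5 cm/s
12–17 s: ½(6 + 8)(5) = 35 cm/s
Δv = 87.5 cm/s, so v(17) = 1 + (87.5) = 88.5 cm/s.

88.5 cm/s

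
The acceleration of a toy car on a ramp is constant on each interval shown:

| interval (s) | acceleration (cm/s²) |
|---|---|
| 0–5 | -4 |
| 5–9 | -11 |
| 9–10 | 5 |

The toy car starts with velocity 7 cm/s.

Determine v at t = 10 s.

Δv equals the area under the a-t graph; then v = v₀ + Δv.
0–5 s: -4 × 5 = -20 cm/s
5–9 s: -11 × 4 = -44 cm/s
9–10 s: 5 × 1 = 5 cm/s
Δv = -59 cm/s, so v(10) = 7 + (-59) = -52 cm/s.

-52 cm/s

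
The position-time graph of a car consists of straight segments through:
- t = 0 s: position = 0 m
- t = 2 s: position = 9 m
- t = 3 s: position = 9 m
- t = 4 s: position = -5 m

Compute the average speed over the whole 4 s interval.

Average speed = (total path length)/(elapsed time); on a piecewise-linear x-t graph the path length is Σ|Δx|.
0–2 s: |Δx| = |9 − 0| = 9 m
2–3 s: |Δx| = |9 − 9| = 0 m
3–4 s: |Δx| = |-5 − 9| = 14 m
Total path = 23 m; average speed = 23/4 = 5.75 m/s.

5.75 m/s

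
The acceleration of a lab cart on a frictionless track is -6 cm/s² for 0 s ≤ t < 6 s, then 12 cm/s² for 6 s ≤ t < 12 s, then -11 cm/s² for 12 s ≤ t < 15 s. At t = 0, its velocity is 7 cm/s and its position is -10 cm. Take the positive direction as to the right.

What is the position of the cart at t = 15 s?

45.5 cm

On each constant-a segment, Δv = aΔt and Δx = v₀Δt + ½aΔt²; chain segment to segment.
0–6 s: v starts 7 cm/s; Δx = 7·6 + ½·-6·6² = -66 cm; v ends -29 cm/s.
6–12 s: v starts -29 cm/s; Δx = -29·6 + ½·12·6² = 42 cm; v ends 43 cm/s.
12–15 s: v starts 43 cm/s; Δx = 43·3 + ½·-11·3² = 79.5 cm; v ends 10 cm/s.
x(15) = -10 + Σ Δx = 45.5 cm.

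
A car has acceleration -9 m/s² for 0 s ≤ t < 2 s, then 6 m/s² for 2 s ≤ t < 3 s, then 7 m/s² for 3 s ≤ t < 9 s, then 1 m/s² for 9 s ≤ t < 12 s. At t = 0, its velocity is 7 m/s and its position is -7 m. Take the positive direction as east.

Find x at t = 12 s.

On each constant-a segment, Δv = aΔt and Δx = v₀Δt + ½aΔt²; chain segment to segment.
0–2 s: v starts 7 m/s; Δx = 7·2 + ½·-9·2² = -4 m; v ends -11 m/s.
2–3 s: v starts -11 m/s; Δx = -11·1 + ½·6·1² = -8 m; v ends -5 m/s.
3–9 s: v starts -5 m/s; Δx = -5·6 + ½·7·6² = 96 m; v ends 37 m/s.
9–12 s: v starts 37 m/s; Δx = 37·3 + ½·1·3² = 115.5 m; v ends 40 m/s.
x(12) = -7 + Σ Δx = 192.5 m.

192.5 m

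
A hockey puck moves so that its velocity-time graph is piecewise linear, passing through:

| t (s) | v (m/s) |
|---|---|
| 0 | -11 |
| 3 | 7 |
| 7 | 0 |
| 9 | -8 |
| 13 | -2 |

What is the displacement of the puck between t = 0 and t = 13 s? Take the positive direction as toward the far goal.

Displacement is the signed area under the v-t curve.
0–3 s: ½(-11 + 7)(3) = -6 m
3–7 s: ½(7 + 0)(4) = 14 m
7–9 s: ½(0 + -8)(2) = -8 m
9–13 s: ½(-8 + -2)(4) = -20 m
Net displacement = -20 m

-20 m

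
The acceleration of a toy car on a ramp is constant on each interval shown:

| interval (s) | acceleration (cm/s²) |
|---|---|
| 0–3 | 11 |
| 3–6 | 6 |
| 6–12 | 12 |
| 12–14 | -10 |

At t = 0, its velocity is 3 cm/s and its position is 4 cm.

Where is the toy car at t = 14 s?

On each constant-a segment, Δv = aΔt and Δx = v₀Δt + ½aΔt²; chain segment to segment.
0–3 s: v starts 3 cm/s; Δx = 3·3 + ½·11·3² = 58.5 cm; v ends 36 cm/s.
3–6 s: v starts 36 cm/s; Δx = 36·3 + ½·6·3² = 135 cm; v ends 54 cm/s.
6–12 s: v starts 54 cm/s; Δx = 54·6 + ½·12·6² = 540 cm; v ends 126 cm/s.
12–14 s: v starts 126 cm/s; Δx = 126·2 + ½·-10·2² = 232 cm; v ends 106 cm/s.
x(14) = 4 + Σ Δx = 969.5 cm.

969.5 cm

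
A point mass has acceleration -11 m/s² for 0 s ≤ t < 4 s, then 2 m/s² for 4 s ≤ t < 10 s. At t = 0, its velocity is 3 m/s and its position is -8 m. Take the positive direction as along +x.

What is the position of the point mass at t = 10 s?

On each constant-a segment, Δv = aΔt and Δx = v₀Δt + ½aΔt²; chain segment to segment.
0–4 s: v starts 3 m/s; Δx = 3·4 + ½·-11·4² = -76 m; v ends -41 m/s.
4–10 s: v starts -41 m/s; Δx = -41·6 + ½·2·6² = -210 m; v ends -29 m/s.
x(10) = -8 + Σ Δx = -294 m.

-294 m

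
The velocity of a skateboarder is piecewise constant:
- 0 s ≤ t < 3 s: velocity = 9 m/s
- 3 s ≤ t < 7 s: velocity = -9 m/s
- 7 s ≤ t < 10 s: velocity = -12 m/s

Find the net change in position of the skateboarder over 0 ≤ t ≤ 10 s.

Displacement is the signed area under the v-t curve.
0–3 s: 9 × 3 = 27 m
3–7 s: -9 × 4 = -36 m
7–10 s: -12 × 3 = -36 m
Net displacement = -45 m

-45 m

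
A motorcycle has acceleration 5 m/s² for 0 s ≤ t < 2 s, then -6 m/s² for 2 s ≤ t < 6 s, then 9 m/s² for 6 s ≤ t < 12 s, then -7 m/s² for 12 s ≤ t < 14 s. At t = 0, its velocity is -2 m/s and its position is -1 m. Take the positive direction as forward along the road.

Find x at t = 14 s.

On each constant-a segment, Δv = aΔt and Δx = v₀Δt + ½aΔt²; chain segment to segment.
0–2 s: v starts -2 m/s; Δx = -2·2 + ½·5·2² = 6 m; v ends 8 m/s.
2–6 s: v starts 8 m/s; Δx = 8·4 + ½·-6·4² = -16 m; v ends -16 m/s.
6–12 s: v starts -16 m/s; Δx = -16·6 + ½·9·6² = 66 m; v ends 38 m/s.
12–14 s: v starts 38 m/s; Δx = 38·2 + ½·-7·2² = 62 m; v ends 24 m/s.
x(14) = -1 + Σ Δx = 117 m.

117 m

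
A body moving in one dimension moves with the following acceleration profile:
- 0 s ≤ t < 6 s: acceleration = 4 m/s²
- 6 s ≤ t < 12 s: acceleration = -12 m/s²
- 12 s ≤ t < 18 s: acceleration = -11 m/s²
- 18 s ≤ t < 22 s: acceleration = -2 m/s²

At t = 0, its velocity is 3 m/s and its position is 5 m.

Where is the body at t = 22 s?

On each constant-a segment, Δv = aΔt and Δx = v₀Δt + ½aΔt²; chain segment to segment.
0–6 s: v starts 3 m/s; Δx = 3·6 + ½·4·6² = 90 m; v ends 27 m/s.
6–12 s: v starts 27 m/s; Δx = 27·6 + ½·-12·6² = -54 m; v ends -45 m/s.
12–18 s: v starts -45 m/s; Δx = -45·6 + ½·-11·6² = -468 m; v ends -111 m/s.
18–22 s: v starts -111 m/s; Δx = -111·4 + ½·-2·4² = -460 m; v ends -119 m/s.
x(22) = 5 + Σ Δx = -887 m.

-887 m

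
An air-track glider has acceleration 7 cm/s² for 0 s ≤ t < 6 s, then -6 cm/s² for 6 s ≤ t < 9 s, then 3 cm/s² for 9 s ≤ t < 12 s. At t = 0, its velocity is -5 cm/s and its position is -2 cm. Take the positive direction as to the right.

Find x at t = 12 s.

On each constant-a segment, Δv = aΔt and Δx = v₀Δt + ½aΔt²; chain segment to segment.
0–6 s: v starts -5 cm/s; Δx = -5·6 + ½·7·6² = 96 cm; v ends 37 cm/s.
6–9 s: v starts 37 cm/s; Δx = 37·3 + ½·-6·3² = 84 cm; v ends 19 cm/s.
9–12 s: v starts 19 cm/s; Δx = 19·3 + ½·3·3² = 70.5 cm; v ends 28 cm/s.
x(12) = -2 + Σ Δx = 248.5 cm.

248.5 cm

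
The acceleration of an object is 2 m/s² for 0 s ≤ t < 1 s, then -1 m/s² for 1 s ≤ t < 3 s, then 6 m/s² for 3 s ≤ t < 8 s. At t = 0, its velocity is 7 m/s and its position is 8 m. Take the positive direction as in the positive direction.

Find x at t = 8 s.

On each constant-a segment, Δv = aΔt and Δx = v₀Δt + ½aΔt²; chain segment to segment.
0–1 s: v starts 7 m/s; Δx = 7·1 + ½·2·1² = 8 m; v ends 9 m/s.
1–3 s: v starts 9 m/s; Δx = 9·2 + ½·-1·2² = 16 m; v ends 7 m/s.
3–8 s: v starts 7 m/s; Δx = 7·5 + ½·6·5² = 110 m; v ends 37 m/s.
x(8) = 8 + Σ Δx = 142 m.

142 m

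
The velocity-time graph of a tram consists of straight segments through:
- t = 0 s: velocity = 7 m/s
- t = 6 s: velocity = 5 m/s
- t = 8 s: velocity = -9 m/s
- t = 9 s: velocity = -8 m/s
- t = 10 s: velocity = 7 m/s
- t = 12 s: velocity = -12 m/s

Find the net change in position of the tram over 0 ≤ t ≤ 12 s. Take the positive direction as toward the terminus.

Net displacement equals the area under the velocity-time graph (areas below the axis count negative).
0–6 s: ½(7 + 5)(6) = 36 m
6–8 s: ½(5 + -9)(2) = -4 m
8–9 s: ½(-9 + -8)(1) = -8.5 m
9–10 s: ½(-8 + 7)(1) = -0.5 m
10–12 s: ½(7 + -12)(2) = -5 m
Net displacement = 18 m

18 m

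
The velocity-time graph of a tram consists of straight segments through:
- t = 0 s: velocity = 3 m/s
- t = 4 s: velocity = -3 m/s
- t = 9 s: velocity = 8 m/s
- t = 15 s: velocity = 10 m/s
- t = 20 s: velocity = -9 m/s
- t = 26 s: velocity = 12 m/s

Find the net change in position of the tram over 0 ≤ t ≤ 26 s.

Displacement is the signed area under the v-t curve.
0–4 s: ½(3 + -3)(4) = 0 m
4–9 s: ½(-3 + 8)(5) = 12.5 m
9–15 s: ½(8 + 10)(6) = 54 m
15–20 s: ½(10 + -9)(5) = 2.5 m
20–26 s: ½(-9 + 12)(6) = 9 m
Net displacement = 78 m

78 m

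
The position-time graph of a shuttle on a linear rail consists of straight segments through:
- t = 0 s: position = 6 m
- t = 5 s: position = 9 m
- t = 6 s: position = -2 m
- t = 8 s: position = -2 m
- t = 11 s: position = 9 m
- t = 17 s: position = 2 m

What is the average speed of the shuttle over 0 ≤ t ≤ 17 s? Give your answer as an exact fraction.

Average speed = (total path length)/(elapsed time); on a piecewise-linear x-t graph the path length is Σ|Δx|.
0–5 s: |Δx| = |9 − 6| = 3 m
5–6 s: |Δx| = |-2 − 9| = 11 m
6–8 s: |Δx| = |-2 − -2| = 0 m
8–11 s: |Δx| = |9 − -2| = 11 m
11–17 s: |Δx| = |2 − 9| = 7 m
Total path = 32 m; average speed = 32/17 = 32/17 m/s.

32/17 m/s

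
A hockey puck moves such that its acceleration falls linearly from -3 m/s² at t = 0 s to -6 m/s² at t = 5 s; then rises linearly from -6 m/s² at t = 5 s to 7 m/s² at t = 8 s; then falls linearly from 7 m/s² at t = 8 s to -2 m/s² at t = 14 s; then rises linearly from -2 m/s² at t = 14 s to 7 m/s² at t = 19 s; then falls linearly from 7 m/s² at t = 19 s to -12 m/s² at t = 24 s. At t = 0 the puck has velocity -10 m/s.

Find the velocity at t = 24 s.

Δv equals the area under the a-t graph; then v = v₀ + Δv.
0–5 s: ½(-3 + -6)(5) = -22.5 m/s
5–8 s: ½(-6 + 7)(3) = 1.5 m/s
8–14 s: ½(7 + -2)(6) = 15 m/s
14–19 s: ½(-2 + 7)(5) = 12.5 m/s
19–24 s: ½(7 + -12)(5) = -12.5 m/s
Δv = -6 m/s, so v(24) = -10 + (-6) = -16 m/s.

-16 m/s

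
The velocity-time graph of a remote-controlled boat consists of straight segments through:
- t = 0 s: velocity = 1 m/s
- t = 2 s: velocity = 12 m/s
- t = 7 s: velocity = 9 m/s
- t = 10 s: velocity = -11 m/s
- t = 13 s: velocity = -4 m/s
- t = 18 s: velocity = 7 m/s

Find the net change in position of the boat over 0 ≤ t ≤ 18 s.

47.5 m

Displacement is the signed area under the v-t curve.
0–2 s: ½(1 + 12)(2) = 13 m
2–7 s: ½(12 + 9)(5) = 52.5 m
7–10 s: ½(9 + -11)(3) = -3 m
10–13 s: ½(-11 + -4)(3) = -22.5 m
13–18 s: ½(-4 + 7)(5) = 7.5 m
Net displacement = 47.5 m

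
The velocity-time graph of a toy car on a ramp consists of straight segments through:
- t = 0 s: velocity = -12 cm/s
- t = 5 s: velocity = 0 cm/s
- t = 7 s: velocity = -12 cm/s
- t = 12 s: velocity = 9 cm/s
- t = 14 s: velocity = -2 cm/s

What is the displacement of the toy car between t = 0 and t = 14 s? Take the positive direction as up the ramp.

Net displacement equals the area under the velocity-time graph (areas below the axis count negative).
0–5 s: ½(-12 + 0)(5) = -30 cm
5–7 s: ½(0 + -12)(2) = -12 cm
7–12 s: ½(-12 + 9)(5) = -7.5 cm
12–14 s: ½(9 + -2)(2) = 7 cm
Net displacement = -42.5 cm

-42.5 cm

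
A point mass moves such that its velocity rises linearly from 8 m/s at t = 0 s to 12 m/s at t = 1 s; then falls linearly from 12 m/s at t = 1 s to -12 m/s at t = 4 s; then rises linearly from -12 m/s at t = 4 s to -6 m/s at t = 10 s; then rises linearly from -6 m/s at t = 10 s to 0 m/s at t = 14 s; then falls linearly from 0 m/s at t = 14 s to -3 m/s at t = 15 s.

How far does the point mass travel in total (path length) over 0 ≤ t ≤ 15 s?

95.5 m

Distance (not displacement) is the total path length: add the absolute areas under v-t.
0–1 s: |½(8 + 12)(1)| = 10 m
1–4 s: v = 0 at t = 2.5 s; triangle areas 9 + 9 = 18 m
4–10 s: |½(-12 + -6)(6)| = 54 m
10–14 s: |½(-6 + 0)(4)| = 12 m
14–15 s: |½(0 + -3)(1)| = 1.5 m
Total distance = 95.5 m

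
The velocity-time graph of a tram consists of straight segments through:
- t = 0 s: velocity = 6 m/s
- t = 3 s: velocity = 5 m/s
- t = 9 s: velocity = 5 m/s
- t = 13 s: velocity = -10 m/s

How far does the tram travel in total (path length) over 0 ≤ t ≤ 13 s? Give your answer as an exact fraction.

379/6 m

Distance (not displacement) is the total path length: add the absolute areas under v-t.
0–3 s: |½(6 + 5)(3)| = 16.5 m
3–9 s: |5| × 6 = 30 m
9–13 s: v = 0 at t = 31/3 s; triangle areas 10/3 + 40/3 = 50/3 m
Total distance = 379/6 m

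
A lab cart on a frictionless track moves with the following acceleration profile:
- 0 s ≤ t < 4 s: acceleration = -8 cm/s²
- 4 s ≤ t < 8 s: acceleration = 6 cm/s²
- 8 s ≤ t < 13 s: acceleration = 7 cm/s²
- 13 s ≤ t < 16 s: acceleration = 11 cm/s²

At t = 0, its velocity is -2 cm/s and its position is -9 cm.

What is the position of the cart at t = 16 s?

-7 cm

On each constant-a segment, Δv = aΔt and Δx = v₀Δt + ½aΔt²; chain segment to segment.
0–4 s: v starts -2 cm/s; Δx = -2·4 + ½·-8·4² = -72 cm; v ends -34 cm/s.
4–8 s: v starts -34 cm/s; Δx = -34·4 + ½·6·4² = -88 cm; v ends -10 cm/s.
8–13 s: v starts -10 cm/s; Δx = -10·5 + ½·7·5² = 37.5 cm; v ends 25 cm/s.
13–16 s: v starts 25 cm/s; Δx = 25·3 + ½·11·3² = 124.5 cm; v ends 58 cm/s.
x(16) = -9 + Σ Δx = -7 cm.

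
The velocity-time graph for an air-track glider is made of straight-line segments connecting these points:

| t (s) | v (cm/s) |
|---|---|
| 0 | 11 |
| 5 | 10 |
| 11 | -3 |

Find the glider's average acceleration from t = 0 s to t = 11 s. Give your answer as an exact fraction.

-14/11 cm/s²

Average acceleration = Δv/Δt = (-3 − 11)/(11 − 0) = -14/11 cm/s².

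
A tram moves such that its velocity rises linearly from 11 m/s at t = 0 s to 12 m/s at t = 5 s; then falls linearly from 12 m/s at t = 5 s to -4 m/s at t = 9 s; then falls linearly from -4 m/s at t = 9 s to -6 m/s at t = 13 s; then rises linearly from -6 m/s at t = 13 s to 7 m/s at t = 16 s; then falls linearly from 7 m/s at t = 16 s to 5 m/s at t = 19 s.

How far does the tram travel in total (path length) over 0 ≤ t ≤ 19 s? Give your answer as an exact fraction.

1629/13 m

Total distance travelled is ∫|v| dt — sum the magnitudes of each area piece.
0–5 s: |½(11 + 12)(5)| = 57.5 m
5–9 s: v = 0 at t = 8 s; triangle areas 18 + 2 = 20 m
9–13 s: |½(-4 + -6)(4)| = 20 m
13–16 s: v = 0 at t = 187/13 s; triangle areas 54/13 + 147/26 = 255/26 m
16–19 s: |½(7 + 5)(3)| = 18 m
Total distance = 1629/13 m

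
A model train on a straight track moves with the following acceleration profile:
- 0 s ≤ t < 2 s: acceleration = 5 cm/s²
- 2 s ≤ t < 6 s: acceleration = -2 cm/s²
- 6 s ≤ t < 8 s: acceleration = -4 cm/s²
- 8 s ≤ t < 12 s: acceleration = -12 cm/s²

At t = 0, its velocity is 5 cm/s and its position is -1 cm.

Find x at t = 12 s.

On each constant-a segment, Δv = aΔt and Δx = v₀Δt + ½aΔt²; chain segment to segment.
0–2 s: v starts 5 cm/s; Δx = 5·2 + ½·5·2² = 20 cm; v ends 15 cm/s.
2–6 s: v starts 15 cm/s; Δx = 15·4 + ½·-2·4² = 44 cm; v ends 7 cm/s.
6–8 s: v starts 7 cm/s; Δx = 7·2 + ½·-4·2² = 6 cm; v ends -1 cm/s.
8–12 s: v starts -1 cm/s; Δx = -1·4 + ½·-12·4² = -100 cm; v ends -49 cm/s.
x(12) = -1 + Σ Δx = -31 cm.

-31 cm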